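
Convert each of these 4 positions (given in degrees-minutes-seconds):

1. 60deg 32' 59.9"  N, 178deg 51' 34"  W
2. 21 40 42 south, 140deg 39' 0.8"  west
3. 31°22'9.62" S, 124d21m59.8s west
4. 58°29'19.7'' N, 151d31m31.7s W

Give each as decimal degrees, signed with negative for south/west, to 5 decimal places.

1. 60.54997, -178.85944
2. -21.67833, -140.65022
3. -31.36934, -124.36661
4. 58.48881, -151.52547

Point 1:
  φ: 32′ + 59.9″ = 32.99833′; 60 + 32.99833/60 = 60.549972
  N ⇒ keep positive
  Lon: 178 + 51/60 + 34/3600 = 178.859444
  W → negative
Point 2:
  Latitude: 21 + 40/60 + 42/3600 = 21.678333
  S ⇒ negate
  Longitude: 39′ + 0.8″ = 39.01333′; 140 + 39.01333/60 = 140.650222
  W → negative
Point 3:
  Lat: 31° + 22/60 + 9.62/3600 = 31 + 0.366667 + 0.002672 = 31.369339
  S ⇒ negate
  Longitude: 124 + 21/60 + 59.8/3600 = 124.366611
  W → negative
Point 4:
  φ: 58 + 29/60 + 19.7/3600 = 58.488806
  N → positive
  Longitude: 151 + 31/60 + 31.7/3600 = 151.525472
  W ⇒ negate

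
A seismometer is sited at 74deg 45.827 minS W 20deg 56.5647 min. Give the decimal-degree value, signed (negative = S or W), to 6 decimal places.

Lat: 74 + 45.827/60 = 74.7637833
S → negative
Lon: 56.5647′ = 0.942745°; total 20.9427450
W → negative

-74.763783, -20.942745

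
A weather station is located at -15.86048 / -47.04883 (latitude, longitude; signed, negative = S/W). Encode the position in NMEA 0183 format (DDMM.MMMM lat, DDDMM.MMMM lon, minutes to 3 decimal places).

Latitude is negative → S; |value| = 15.860480
Lat: minutes = (15.860480 − 15) × 60 = 51.62880
Longitude is negative → W; |value| = 47.048830
Lon: minutes = (47.048830 − 47) × 60 = 2.92980

1551.629,S / 04702.930,W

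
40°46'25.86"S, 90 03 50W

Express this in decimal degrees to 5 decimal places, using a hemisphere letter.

φ: 40 + 46/60 + 25.86/3600 = 40.773850
Longitude: 90° + 3/60 + 50/3600 = 90 + 0.050000 + 0.013889 = 90.063889

40.77385° S, 90.06389° W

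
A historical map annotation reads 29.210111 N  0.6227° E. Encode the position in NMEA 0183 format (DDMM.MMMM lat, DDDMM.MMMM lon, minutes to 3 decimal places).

Lat: 29° + 0.210111 × 60 = 29° 12.60666′
λ: fractional part 0.622700 → 37.36200 minutes

2912.607,N / 00037.362,E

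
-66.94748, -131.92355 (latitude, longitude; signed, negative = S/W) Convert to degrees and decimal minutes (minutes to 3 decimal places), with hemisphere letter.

66° 56.849′ S, 131° 55.413′ W

Latitude is negative → S; |value| = 66.947480
Latitude: minutes = (66.947480 − 66) × 60 = 56.84880
Longitude is negative → W; |value| = 131.923550
λ: fractional part 0.923550 → 55.41300 minutes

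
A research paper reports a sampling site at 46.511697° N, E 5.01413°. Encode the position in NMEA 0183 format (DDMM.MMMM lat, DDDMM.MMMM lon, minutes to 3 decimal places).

Latitude: 46° + 0.511697 × 60 = 46° 30.70182′
Longitude: 5° + 0.014130 × 60 = 5° 0.84780′

4630.702,N / 00500.848,E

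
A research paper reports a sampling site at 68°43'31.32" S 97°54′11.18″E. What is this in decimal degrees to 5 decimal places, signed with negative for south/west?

-68.72537, 97.90311

Latitude: 43′ + 31.32″ = 43.52200′; 68 + 43.52200/60 = 68.725367
hemisphere S, so the sign is −
λ: 97° + 54/60 + 11.18/3600 = 97 + 0.900000 + 0.003106 = 97.903106
E → positive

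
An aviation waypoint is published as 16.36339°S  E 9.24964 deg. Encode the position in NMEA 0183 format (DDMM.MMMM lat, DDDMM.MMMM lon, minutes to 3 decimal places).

1621.803,S / 00914.978,E

φ: minutes = (16.363390 − 16) × 60 = 21.80340
λ: 9° + 0.249640 × 60 = 9° 14.97840′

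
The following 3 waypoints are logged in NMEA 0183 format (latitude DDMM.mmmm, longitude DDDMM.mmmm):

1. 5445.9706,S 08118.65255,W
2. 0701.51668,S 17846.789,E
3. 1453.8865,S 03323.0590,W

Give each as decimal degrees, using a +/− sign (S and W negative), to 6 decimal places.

1. -54.766177, -81.310876
2. -7.025278, 178.779817
3. -14.898108, -33.384317

Point 1:
  Latitude: degrees = first 2 digits = 54, minutes = 45.9706; 54 + 45.9706/60 = 54.7661767
  S ⇒ negate
  Lon: degrees = first 3 digits = 81, minutes = 18.65255; 81 + 18.65255/60 = 81.3108758
  W ⇒ negate
Point 2:
  φ: split at 2 digits → 07° and 1.51668′; 7 + 1.51668/60 = 7.0252780
  hemisphere S, so the sign is −
  λ: split at 3 digits → 178° and 46.789′; 178 + 46.789/60 = 178.7798167
  E → positive
Point 3:
  Lat: split at 2 digits → 14° and 53.8865′; 14 + 53.8865/60 = 14.8981083
  S ⇒ negate
  λ: split at 3 digits → 033° and 23.059′; 33 + 23.059/60 = 33.3843167
  hemisphere W, so the sign is −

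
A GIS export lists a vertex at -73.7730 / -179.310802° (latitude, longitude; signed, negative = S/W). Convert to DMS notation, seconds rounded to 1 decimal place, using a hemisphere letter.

Latitude is negative → S; |value| = 73.773000
Latitude: 0.773000° → 46.38000′; 0.38000 × 60 = 22.800″
Longitude is negative → W; |value| = 179.310802
Longitude: whole degrees 179; 18.64812′ → 18′ and 38.887″

73°46′22.8″ S, 179°18′38.9″ W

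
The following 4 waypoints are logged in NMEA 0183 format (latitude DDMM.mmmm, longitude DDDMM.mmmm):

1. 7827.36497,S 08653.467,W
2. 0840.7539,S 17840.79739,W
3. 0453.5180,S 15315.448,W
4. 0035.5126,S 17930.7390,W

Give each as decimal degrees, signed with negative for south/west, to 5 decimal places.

Point 1:
  Lat: degrees = first 2 digits = 78, minutes = 27.36497; 78 + 27.36497/60 = 78.456083
  S → negative
  Lon: degrees = first 3 digits = 86, minutes = 53.467; 86 + 53.467/60 = 86.891117
  hemisphere W, so the sign is −
Point 2:
  Latitude: degrees = first 2 digits = 8, minutes = 40.7539; 8 + 40.7539/60 = 8.679232
  hemisphere S, so the sign is −
  Longitude: degrees = first 3 digits = 178, minutes = 40.79739; 178 + 40.79739/60 = 178.679957
  hemisphere W, so the sign is −
Point 3:
  Lat: degrees = first 2 digits = 4, minutes = 53.518; 4 + 53.518/60 = 4.891967
  hemisphere S, so the sign is −
  λ: degrees = first 3 digits = 153, minutes = 15.448; 153 + 15.448/60 = 153.257467
  W → negative
Point 4:
  φ: degrees = first 2 digits = 0, minutes = 35.5126; 0 + 35.5126/60 = 0.591877
  hemisphere S, so the sign is −
  Longitude: split at 3 digits → 179° and 30.739′; 179 + 30.739/60 = 179.512317
  W ⇒ negate

1. -78.45608, -86.89112
2. -8.67923, -178.67996
3. -4.89197, -153.25747
4. -0.59188, -179.51232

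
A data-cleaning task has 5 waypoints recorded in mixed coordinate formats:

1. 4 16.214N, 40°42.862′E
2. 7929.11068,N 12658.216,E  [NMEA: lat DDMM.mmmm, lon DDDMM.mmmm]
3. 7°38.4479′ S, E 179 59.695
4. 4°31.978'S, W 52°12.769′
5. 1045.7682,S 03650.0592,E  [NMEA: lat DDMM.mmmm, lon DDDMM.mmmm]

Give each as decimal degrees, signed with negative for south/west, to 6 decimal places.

Point 1:
  Lat: 16.214′ = 0.270233°; total 4.2702333
  N → positive
  λ: 40 + 42.862/60 = 40.7143667
  E → positive
Point 2:
  Lat: degrees = first 2 digits = 79, minutes = 29.11068; 79 + 29.11068/60 = 79.4851780
  N → positive
  λ: degrees = first 3 digits = 126, minutes = 58.216; 126 + 58.216/60 = 126.9702667
  E ⇒ keep positive
Point 3:
  φ: 7 + 38.4479/60 = 7.6407983
  S → negative
  Longitude: 59.695′ = 0.994917°; total 179.9949167
  E ⇒ keep positive
Point 4:
  Latitude: 4 + 31.978/60 = 4.5329667
  S ⇒ negate
  Lon: 12.769′ = 0.212817°; total 52.2128167
  W → negative
Point 5:
  Latitude: degrees = first 2 digits = 10, minutes = 45.7682; 10 + 45.7682/60 = 10.7628033
  S → negative
  Lon: split at 3 digits → 036° and 50.0592′; 36 + 50.0592/60 = 36.8343200
  E ⇒ keep positive

1. 4.270233, 40.714367
2. 79.485178, 126.970267
3. -7.640798, 179.994917
4. -4.532967, -52.212817
5. -10.762803, 36.834320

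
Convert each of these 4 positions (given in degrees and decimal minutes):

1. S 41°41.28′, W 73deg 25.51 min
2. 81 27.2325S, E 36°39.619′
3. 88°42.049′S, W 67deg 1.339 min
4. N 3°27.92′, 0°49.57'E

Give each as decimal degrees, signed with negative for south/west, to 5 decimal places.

Point 1:
  φ: 41 + 41.28/60 = 41.688000
  S ⇒ negate
  Lon: 25.51′ = 0.425167°; total 73.425167
  hemisphere W, so the sign is −
Point 2:
  Lat: 27.2325′ = 0.453875°; total 81.453875
  S → negative
  λ: 39.619′ = 0.660317°; total 36.660317
  E ⇒ keep positive
Point 3:
  Latitude: 42.049′ = 0.700817°; total 88.700817
  S ⇒ negate
  λ: 1.339′ = 0.022317°; total 67.022317
  hemisphere W, so the sign is −
Point 4:
  φ: 27.92′ = 0.465333°; total 3.465333
  N ⇒ keep positive
  Lon: 49.57′ = 0.826167°; total 0.826167
  E ⇒ keep positive

1. -41.68800, -73.42517
2. -81.45388, 36.66032
3. -88.70082, -67.02232
4. 3.46533, 0.82617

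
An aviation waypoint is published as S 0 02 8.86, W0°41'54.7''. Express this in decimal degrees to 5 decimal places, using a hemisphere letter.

0.03579° S, 0.69853° W

φ: 2′ + 8.86″ = 2.14767′; 0 + 2.14767/60 = 0.035794
Longitude: 41′ + 54.7″ = 41.91167′; 0 + 41.91167/60 = 0.698528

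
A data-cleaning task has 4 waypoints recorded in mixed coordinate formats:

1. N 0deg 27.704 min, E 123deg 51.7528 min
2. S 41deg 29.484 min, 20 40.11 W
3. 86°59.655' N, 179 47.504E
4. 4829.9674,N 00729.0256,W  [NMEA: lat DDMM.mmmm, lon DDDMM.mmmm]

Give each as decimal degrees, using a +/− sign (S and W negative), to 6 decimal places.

1. 0.461733, 123.862547
2. -41.491400, -20.668500
3. 86.994250, 179.791733
4. 48.499457, -7.483760

Point 1:
  φ: 27.704′ = 0.461733°; total 0.4617333
  N ⇒ keep positive
  Lon: 51.7528′ = 0.862547°; total 123.8625467
  E → positive
Point 2:
  Latitude: 41 + 29.484/60 = 41.4914000
  S ⇒ negate
  λ: 40.11′ = 0.668500°; total 20.6685000
  W → negative
Point 3:
  φ: 59.655′ = 0.994250°; total 86.9942500
  N ⇒ keep positive
  Lon: 47.504′ = 0.791733°; total 179.7917333
  E ⇒ keep positive
Point 4:
  Latitude: degrees = first 2 digits = 48, minutes = 29.9674; 48 + 29.9674/60 = 48.4994567
  N ⇒ keep positive
  Longitude: degrees = first 3 digits = 7, minutes = 29.0256; 7 + 29.0256/60 = 7.4837600
  W ⇒ negate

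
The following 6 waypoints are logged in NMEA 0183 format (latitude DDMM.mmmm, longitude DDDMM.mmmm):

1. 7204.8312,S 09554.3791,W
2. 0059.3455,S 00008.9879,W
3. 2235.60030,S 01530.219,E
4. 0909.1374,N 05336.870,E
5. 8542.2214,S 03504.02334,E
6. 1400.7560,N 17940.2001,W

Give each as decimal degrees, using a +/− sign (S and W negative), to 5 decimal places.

1. -72.08052, -95.90632
2. -0.98909, -0.14980
3. -22.59334, 15.50365
4. 9.15229, 53.61450
5. -85.70369, 35.06706
6. 14.01260, -179.67000

Point 1:
  Latitude: split at 2 digits → 72° and 4.8312′; 72 + 4.8312/60 = 72.080520
  S ⇒ negate
  Longitude: degrees = first 3 digits = 95, minutes = 54.3791; 95 + 54.3791/60 = 95.906318
  hemisphere W, so the sign is −
Point 2:
  φ: degrees = first 2 digits = 0, minutes = 59.3455; 0 + 59.3455/60 = 0.989092
  S ⇒ negate
  λ: degrees = first 3 digits = 0, minutes = 8.9879; 0 + 8.9879/60 = 0.149798
  W ⇒ negate
Point 3:
  Lat: split at 2 digits → 22° and 35.6003′; 22 + 35.6003/60 = 22.593338
  S → negative
  Lon: degrees = first 3 digits = 15, minutes = 30.219; 15 + 30.219/60 = 15.503650
  E ⇒ keep positive
Point 4:
  φ: degrees = first 2 digits = 9, minutes = 9.1374; 9 + 9.1374/60 = 9.152290
  N ⇒ keep positive
  Lon: split at 3 digits → 053° and 36.87′; 53 + 36.87/60 = 53.614500
  E → positive
Point 5:
  Lat: split at 2 digits → 85° and 42.2214′; 85 + 42.2214/60 = 85.703690
  S ⇒ negate
  Longitude: split at 3 digits → 035° and 4.02334′; 35 + 4.02334/60 = 35.067056
  E ⇒ keep positive
Point 6:
  φ: degrees = first 2 digits = 14, minutes = 0.756; 14 + 0.756/60 = 14.012600
  N ⇒ keep positive
  Longitude: split at 3 digits → 179° and 40.2001′; 179 + 40.2001/60 = 179.670002
  W ⇒ negate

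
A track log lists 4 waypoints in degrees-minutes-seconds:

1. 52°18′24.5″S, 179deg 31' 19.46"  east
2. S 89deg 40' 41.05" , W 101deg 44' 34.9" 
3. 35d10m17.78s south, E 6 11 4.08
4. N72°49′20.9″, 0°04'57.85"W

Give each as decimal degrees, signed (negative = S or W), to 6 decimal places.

Point 1:
  Latitude: 52 + 18/60 + 24.5/3600 = 52.3068056
  S ⇒ negate
  Longitude: 31′ + 19.46″ = 31.32433′; 179 + 31.32433/60 = 179.5220722
  E ⇒ keep positive
Point 2:
  Latitude: 40′ + 41.05″ = 40.68417′; 89 + 40.68417/60 = 89.6780694
  S → negative
  Longitude: 101° + 44/60 + 34.9/3600 = 101 + 0.733333 + 0.009694 = 101.7430278
  W → negative
Point 3:
  φ: 35 + 10/60 + 17.78/3600 = 35.1716056
  S → negative
  Longitude: 6° + 11/60 + 4.08/3600 = 6 + 0.183333 + 0.001133 = 6.1844667
  E ⇒ keep positive
Point 4:
  Lat: 49′ + 20.9″ = 49.34833′; 72 + 49.34833/60 = 72.8224722
  N ⇒ keep positive
  Longitude: 0 + 4/60 + 57.85/3600 = 0.0827361
  W ⇒ negate

1. -52.306806, 179.522072
2. -89.678069, -101.743028
3. -35.171606, 6.184467
4. 72.822472, -0.082736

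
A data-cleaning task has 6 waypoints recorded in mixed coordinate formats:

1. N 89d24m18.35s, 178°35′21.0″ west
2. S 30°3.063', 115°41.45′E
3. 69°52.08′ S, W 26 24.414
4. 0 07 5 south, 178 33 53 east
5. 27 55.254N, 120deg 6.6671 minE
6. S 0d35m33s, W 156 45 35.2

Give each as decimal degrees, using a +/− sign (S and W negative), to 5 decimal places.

Point 1:
  Latitude: 24′ + 18.35″ = 24.30583′; 89 + 24.30583/60 = 89.405097
  N → positive
  λ: 35′ + 21″ = 35.35000′; 178 + 35.35000/60 = 178.589167
  W ⇒ negate
Point 2:
  φ: 30 + 3.063/60 = 30.051050
  S ⇒ negate
  λ: 41.45′ = 0.690833°; total 115.690833
  E → positive
Point 3:
  Lat: 69 + 52.08/60 = 69.868000
  S → negative
  Longitude: 26 + 24.414/60 = 26.406900
  W → negative
Point 4:
  φ: 0° + 7/60 + 5/3600 = 0 + 0.116667 + 0.001389 = 0.118056
  S → negative
  Longitude: 33′ + 53″ = 33.88333′; 178 + 33.88333/60 = 178.564722
  E → positive
Point 5:
  Lat: 27 + 55.254/60 = 27.920900
  N → positive
  λ: 120 + 6.6671/60 = 120.111118
  E ⇒ keep positive
Point 6:
  φ: 0° + 35/60 + 33/3600 = 0 + 0.583333 + 0.009167 = 0.592500
  hemisphere S, so the sign is −
  Longitude: 156 + 45/60 + 35.2/3600 = 156.759778
  hemisphere W, so the sign is −

1. 89.40510, -178.58917
2. -30.05105, 115.69083
3. -69.86800, -26.40690
4. -0.11806, 178.56472
5. 27.92090, 120.11112
6. -0.59250, -156.75978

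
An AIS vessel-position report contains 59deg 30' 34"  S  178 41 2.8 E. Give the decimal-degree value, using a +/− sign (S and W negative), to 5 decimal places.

-59.50944, 178.68411

Latitude: 59 + 30/60 + 34/3600 = 59.509444
S → negative
Longitude: 178 + 41/60 + 2.8/3600 = 178.684111
E → positive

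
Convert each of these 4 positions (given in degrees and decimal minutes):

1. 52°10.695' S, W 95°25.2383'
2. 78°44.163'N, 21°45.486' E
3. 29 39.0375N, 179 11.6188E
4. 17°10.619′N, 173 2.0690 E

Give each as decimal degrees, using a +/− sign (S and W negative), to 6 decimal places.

1. -52.178250, -95.420638
2. 78.736050, 21.758100
3. 29.650625, 179.193647
4. 17.176983, 173.034483

Point 1:
  Lat: 10.695′ = 0.178250°; total 52.1782500
  S → negative
  Lon: 95 + 25.2383/60 = 95.4206383
  hemisphere W, so the sign is −
Point 2:
  Lat: 44.163′ = 0.736050°; total 78.7360500
  N ⇒ keep positive
  Longitude: 45.486′ = 0.758100°; total 21.7581000
  E ⇒ keep positive
Point 3:
  Latitude: 29 + 39.0375/60 = 29.6506250
  N ⇒ keep positive
  Lon: 179 + 11.6188/60 = 179.1936467
  E → positive
Point 4:
  φ: 17 + 10.619/60 = 17.1769833
  N → positive
  Lon: 2.069′ = 0.034483°; total 173.0344833
  E → positive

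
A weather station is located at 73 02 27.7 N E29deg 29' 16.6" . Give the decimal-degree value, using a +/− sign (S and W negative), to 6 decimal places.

φ: 2′ + 27.7″ = 2.46167′; 73 + 2.46167/60 = 73.0410278
N ⇒ keep positive
Longitude: 29 + 29/60 + 16.6/3600 = 29.4879444
E ⇒ keep positive

73.041028, 29.487944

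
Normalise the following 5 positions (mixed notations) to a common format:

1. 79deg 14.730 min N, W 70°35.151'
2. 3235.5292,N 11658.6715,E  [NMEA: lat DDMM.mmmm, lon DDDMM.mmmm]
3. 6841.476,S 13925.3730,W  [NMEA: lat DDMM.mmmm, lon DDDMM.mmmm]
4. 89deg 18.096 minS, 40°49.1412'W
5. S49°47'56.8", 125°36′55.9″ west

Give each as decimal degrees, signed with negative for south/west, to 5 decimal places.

1. 79.24550, -70.58585
2. 32.59215, 116.97786
3. -68.69127, -139.42288
4. -89.30160, -40.81902
5. -49.79911, -125.61553

Point 1:
  φ: 79 + 14.73/60 = 79.245500
  N ⇒ keep positive
  Lon: 70 + 35.151/60 = 70.585850
  hemisphere W, so the sign is −
Point 2:
  Lat: split at 2 digits → 32° and 35.5292′; 32 + 35.5292/60 = 32.592153
  N ⇒ keep positive
  Longitude: degrees = first 3 digits = 116, minutes = 58.6715; 116 + 58.6715/60 = 116.977858
  E → positive
Point 3:
  Lat: split at 2 digits → 68° and 41.476′; 68 + 41.476/60 = 68.691267
  hemisphere S, so the sign is −
  λ: degrees = first 3 digits = 139, minutes = 25.373; 139 + 25.373/60 = 139.422883
  hemisphere W, so the sign is −
Point 4:
  Lat: 89 + 18.096/60 = 89.301600
  hemisphere S, so the sign is −
  λ: 49.1412′ = 0.819020°; total 40.819020
  W ⇒ negate
Point 5:
  Lat: 47′ + 56.8″ = 47.94667′; 49 + 47.94667/60 = 49.799111
  S ⇒ negate
  Lon: 125 + 36/60 + 55.9/3600 = 125.615528
  W ⇒ negate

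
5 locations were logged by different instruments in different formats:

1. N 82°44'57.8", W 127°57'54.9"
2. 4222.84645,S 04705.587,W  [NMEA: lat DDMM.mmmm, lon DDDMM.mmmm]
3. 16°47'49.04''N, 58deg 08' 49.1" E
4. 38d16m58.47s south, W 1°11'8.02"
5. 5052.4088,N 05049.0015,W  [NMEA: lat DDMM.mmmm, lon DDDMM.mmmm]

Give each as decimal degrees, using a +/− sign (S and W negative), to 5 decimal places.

Point 1:
  φ: 82° + 44/60 + 57.8/3600 = 82 + 0.733333 + 0.016056 = 82.749389
  N ⇒ keep positive
  λ: 127° + 57/60 + 54.9/3600 = 127 + 0.950000 + 0.015250 = 127.965250
  W → negative
Point 2:
  Latitude: degrees = first 2 digits = 42, minutes = 22.84645; 42 + 22.84645/60 = 42.380774
  hemisphere S, so the sign is −
  λ: degrees = first 3 digits = 47, minutes = 5.587; 47 + 5.587/60 = 47.093117
  hemisphere W, so the sign is −
Point 3:
  Latitude: 47′ + 49.04″ = 47.81733′; 16 + 47.81733/60 = 16.796956
  N → positive
  Longitude: 8′ + 49.1″ = 8.81833′; 58 + 8.81833/60 = 58.146972
  E → positive
Point 4:
  φ: 16′ + 58.47″ = 16.97450′; 38 + 16.97450/60 = 38.282908
  S ⇒ negate
  Lon: 1° + 11/60 + 8.02/3600 = 1 + 0.183333 + 0.002228 = 1.185561
  W ⇒ negate
Point 5:
  Latitude: degrees = first 2 digits = 50, minutes = 52.4088; 50 + 52.4088/60 = 50.873480
  N ⇒ keep positive
  λ: degrees = first 3 digits = 50, minutes = 49.0015; 50 + 49.0015/60 = 50.816692
  W ⇒ negate

1. 82.74939, -127.96525
2. -42.38077, -47.09312
3. 16.79696, 58.14697
4. -38.28291, -1.18556
5. 50.87348, -50.81669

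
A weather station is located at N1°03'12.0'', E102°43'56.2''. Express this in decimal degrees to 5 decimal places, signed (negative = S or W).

1.05333, 102.73228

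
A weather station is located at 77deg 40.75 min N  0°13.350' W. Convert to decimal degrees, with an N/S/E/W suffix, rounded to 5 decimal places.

77.67917° N, 0.22250° W

φ: 40.75′ = 0.679167°; total 77.679167
Longitude: 13.35′ = 0.222500°; total 0.222500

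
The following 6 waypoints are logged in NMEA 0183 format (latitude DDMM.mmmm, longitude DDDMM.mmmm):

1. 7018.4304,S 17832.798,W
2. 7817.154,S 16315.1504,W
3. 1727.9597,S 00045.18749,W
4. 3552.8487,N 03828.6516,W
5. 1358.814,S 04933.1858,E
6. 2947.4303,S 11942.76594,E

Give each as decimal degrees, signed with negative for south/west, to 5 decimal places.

1. -70.30717, -178.54663
2. -78.28590, -163.25251
3. -17.46600, -0.75312
4. 35.88081, -38.47753
5. -13.98023, 49.55310
6. -29.79051, 119.71277

Point 1:
  Lat: degrees = first 2 digits = 70, minutes = 18.4304; 70 + 18.4304/60 = 70.307173
  S → negative
  λ: split at 3 digits → 178° and 32.798′; 178 + 32.798/60 = 178.546633
  hemisphere W, so the sign is −
Point 2:
  Latitude: split at 2 digits → 78° and 17.154′; 78 + 17.154/60 = 78.285900
  S ⇒ negate
  λ: split at 3 digits → 163° and 15.1504′; 163 + 15.1504/60 = 163.252507
  hemisphere W, so the sign is −
Point 3:
  Lat: split at 2 digits → 17° and 27.9597′; 17 + 27.9597/60 = 17.465995
  S ⇒ negate
  Lon: degrees = first 3 digits = 0, minutes = 45.18749; 0 + 45.18749/60 = 0.753125
  W ⇒ negate
Point 4:
  Latitude: split at 2 digits → 35° and 52.8487′; 35 + 52.8487/60 = 35.880812
  N ⇒ keep positive
  λ: split at 3 digits → 038° and 28.6516′; 38 + 28.6516/60 = 38.477527
  hemisphere W, so the sign is −
Point 5:
  Lat: degrees = first 2 digits = 13, minutes = 58.814; 13 + 58.814/60 = 13.980233
  S → negative
  λ: split at 3 digits → 049° and 33.1858′; 49 + 33.1858/60 = 49.553097
  E → positive
Point 6:
  Lat: degrees = first 2 digits = 29, minutes = 47.4303; 29 + 47.4303/60 = 29.790505
  S → negative
  Longitude: degrees = first 3 digits = 119, minutes = 42.76594; 119 + 42.76594/60 = 119.712766
  E ⇒ keep positive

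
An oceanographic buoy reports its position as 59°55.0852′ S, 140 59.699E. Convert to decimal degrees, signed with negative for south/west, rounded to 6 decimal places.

-59.918087, 140.994983

Lat: 55.0852′ = 0.918087°; total 59.9180867
hemisphere S, so the sign is −
λ: 140 + 59.699/60 = 140.9949833
E ⇒ keep positive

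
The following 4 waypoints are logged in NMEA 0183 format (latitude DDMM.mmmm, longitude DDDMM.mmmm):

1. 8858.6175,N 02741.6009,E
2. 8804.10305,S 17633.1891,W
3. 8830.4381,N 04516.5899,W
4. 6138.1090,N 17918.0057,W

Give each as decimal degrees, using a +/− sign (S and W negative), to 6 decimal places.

1. 88.976958, 27.693348
2. -88.068384, -176.553152
3. 88.507302, -45.276498
4. 61.635150, -179.300095

Point 1:
  φ: degrees = first 2 digits = 88, minutes = 58.6175; 88 + 58.6175/60 = 88.9769583
  N ⇒ keep positive
  λ: degrees = first 3 digits = 27, minutes = 41.6009; 27 + 41.6009/60 = 27.6933483
  E → positive
Point 2:
  φ: degrees = first 2 digits = 88, minutes = 4.10305; 88 + 4.10305/60 = 88.0683842
  S → negative
  λ: split at 3 digits → 176° and 33.1891′; 176 + 33.1891/60 = 176.5531517
  W → negative
Point 3:
  Lat: degrees = first 2 digits = 88, minutes = 30.4381; 88 + 30.4381/60 = 88.5073017
  N ⇒ keep positive
  λ: split at 3 digits → 045° and 16.5899′; 45 + 16.5899/60 = 45.2764983
  W ⇒ negate
Point 4:
  Latitude: split at 2 digits → 61° and 38.109′; 61 + 38.109/60 = 61.6351500
  N ⇒ keep positive
  Lon: degrees = first 3 digits = 179, minutes = 18.0057; 179 + 18.0057/60 = 179.3000950
  W → negative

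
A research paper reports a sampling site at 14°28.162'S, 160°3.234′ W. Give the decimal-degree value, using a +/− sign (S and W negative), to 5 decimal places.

Lat: 14 + 28.162/60 = 14.469367
S ⇒ negate
Longitude: 160 + 3.234/60 = 160.053900
W ⇒ negate

-14.46937, -160.05390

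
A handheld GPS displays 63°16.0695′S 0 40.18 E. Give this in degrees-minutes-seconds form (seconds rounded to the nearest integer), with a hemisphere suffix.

Latitude: fractional minutes 0.06950 × 60 = 4.17″
Longitude: fractional minutes 0.18000 × 60 = 10.80″

63°16′4″ S, 0°40′11″ E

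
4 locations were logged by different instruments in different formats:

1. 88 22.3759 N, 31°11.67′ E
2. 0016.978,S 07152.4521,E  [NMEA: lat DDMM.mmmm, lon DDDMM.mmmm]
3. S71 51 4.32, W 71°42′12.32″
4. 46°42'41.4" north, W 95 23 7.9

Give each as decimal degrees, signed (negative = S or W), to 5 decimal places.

1. 88.37293, 31.19450
2. -0.28297, 71.87420
3. -71.85120, -71.70342
4. 46.71150, -95.38553

Point 1:
  Latitude: 88 + 22.3759/60 = 88.372932
  N ⇒ keep positive
  Lon: 31 + 11.67/60 = 31.194500
  E → positive
Point 2:
  Latitude: split at 2 digits → 00° and 16.978′; 0 + 16.978/60 = 0.282967
  S ⇒ negate
  Longitude: degrees = first 3 digits = 71, minutes = 52.4521; 71 + 52.4521/60 = 71.874202
  E ⇒ keep positive
Point 3:
  φ: 71 + 51/60 + 4.32/3600 = 71.851200
  S → negative
  λ: 71° + 42/60 + 12.32/3600 = 71 + 0.700000 + 0.003422 = 71.703422
  W → negative
Point 4:
  φ: 42′ + 41.4″ = 42.69000′; 46 + 42.69000/60 = 46.711500
  N ⇒ keep positive
  λ: 23′ + 7.9″ = 23.13167′; 95 + 23.13167/60 = 95.385528
  hemisphere W, so the sign is −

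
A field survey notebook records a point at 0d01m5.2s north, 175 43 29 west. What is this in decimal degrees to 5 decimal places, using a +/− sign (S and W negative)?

Latitude: 0° + 1/60 + 5.2/3600 = 0 + 0.016667 + 0.001444 = 0.018111
N → positive
Lon: 175° + 43/60 + 29/3600 = 175 + 0.716667 + 0.008056 = 175.724722
W ⇒ negate

0.01811, -175.72472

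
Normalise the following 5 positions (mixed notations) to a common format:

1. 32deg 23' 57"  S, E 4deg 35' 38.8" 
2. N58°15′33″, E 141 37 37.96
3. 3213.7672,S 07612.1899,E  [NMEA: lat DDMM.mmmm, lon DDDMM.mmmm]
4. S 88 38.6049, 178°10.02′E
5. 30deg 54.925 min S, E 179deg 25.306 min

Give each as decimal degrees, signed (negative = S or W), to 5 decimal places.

1. -32.39917, 4.59411
2. 58.25917, 141.62721
3. -32.22945, 76.20317
4. -88.64342, 178.16700
5. -30.91542, 179.42177

Point 1:
  Lat: 32° + 23/60 + 57/3600 = 32 + 0.383333 + 0.015833 = 32.399167
  S ⇒ negate
  Lon: 4° + 35/60 + 38.8/3600 = 4 + 0.583333 + 0.010778 = 4.594111
  E ⇒ keep positive
Point 2:
  φ: 58 + 15/60 + 33/3600 = 58.259167
  N ⇒ keep positive
  Longitude: 141° + 37/60 + 37.96/3600 = 141 + 0.616667 + 0.010544 = 141.627211
  E → positive
Point 3:
  Lat: split at 2 digits → 32° and 13.7672′; 32 + 13.7672/60 = 32.229453
  S → negative
  λ: split at 3 digits → 076° and 12.1899′; 76 + 12.1899/60 = 76.203165
  E ⇒ keep positive
Point 4:
  Latitude: 88 + 38.6049/60 = 88.643415
  S ⇒ negate
  Longitude: 178 + 10.02/60 = 178.167000
  E ⇒ keep positive
Point 5:
  Latitude: 30 + 54.925/60 = 30.915417
  S ⇒ negate
  λ: 179 + 25.306/60 = 179.421767
  E → positive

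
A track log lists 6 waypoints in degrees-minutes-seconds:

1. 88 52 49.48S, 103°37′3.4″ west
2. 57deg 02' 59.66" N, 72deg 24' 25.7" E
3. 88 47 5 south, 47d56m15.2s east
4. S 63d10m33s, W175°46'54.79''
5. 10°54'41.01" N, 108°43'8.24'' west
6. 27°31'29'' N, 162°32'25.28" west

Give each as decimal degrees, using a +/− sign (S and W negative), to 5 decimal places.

Point 1:
  Lat: 88 + 52/60 + 49.48/3600 = 88.880411
  hemisphere S, so the sign is −
  λ: 37′ + 3.4″ = 37.05667′; 103 + 37.05667/60 = 103.617611
  W → negative
Point 2:
  φ: 57 + 2/60 + 59.66/3600 = 57.049906
  N → positive
  Longitude: 24′ + 25.7″ = 24.42833′; 72 + 24.42833/60 = 72.407139
  E ⇒ keep positive
Point 3:
  φ: 88 + 47/60 + 5/3600 = 88.784722
  S ⇒ negate
  Lon: 47 + 56/60 + 15.2/3600 = 47.937556
  E → positive
Point 4:
  Latitude: 63° + 10/60 + 33/3600 = 63 + 0.166667 + 0.009167 = 63.175833
  hemisphere S, so the sign is −
  λ: 46′ + 54.79″ = 46.91317′; 175 + 46.91317/60 = 175.781886
  hemisphere W, so the sign is −
Point 5:
  Lat: 54′ + 41.01″ = 54.68350′; 10 + 54.68350/60 = 10.911392
  N ⇒ keep positive
  Longitude: 108° + 43/60 + 8.24/3600 = 108 + 0.716667 + 0.002289 = 108.718956
  W → negative
Point 6:
  φ: 31′ + 29″ = 31.48333′; 27 + 31.48333/60 = 27.524722
  N ⇒ keep positive
  Lon: 162° + 32/60 + 25.28/3600 = 162 + 0.533333 + 0.007022 = 162.540356
  W → negative

1. -88.88041, -103.61761
2. 57.04991, 72.40714
3. -88.78472, 47.93756
4. -63.17583, -175.78189
5. 10.91139, -108.71896
6. 27.52472, -162.54036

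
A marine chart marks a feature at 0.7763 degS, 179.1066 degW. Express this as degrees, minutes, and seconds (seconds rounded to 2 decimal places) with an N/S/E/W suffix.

0°46′34.68″ S, 179°06′23.76″ W

Lat: whole degrees 0; 46.57800′ → 46′ and 34.6800″
Lon: 0.106600° → 6.39600′; 0.39600 × 60 = 23.7600″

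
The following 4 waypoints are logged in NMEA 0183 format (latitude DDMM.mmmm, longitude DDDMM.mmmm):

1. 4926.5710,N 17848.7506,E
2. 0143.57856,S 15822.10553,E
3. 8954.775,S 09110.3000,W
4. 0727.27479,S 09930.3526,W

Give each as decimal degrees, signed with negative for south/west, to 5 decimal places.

Point 1:
  φ: degrees = first 2 digits = 49, minutes = 26.571; 49 + 26.571/60 = 49.442850
  N → positive
  λ: degrees = first 3 digits = 178, minutes = 48.7506; 178 + 48.7506/60 = 178.812510
  E → positive
Point 2:
  Latitude: degrees = first 2 digits = 1, minutes = 43.57856; 1 + 43.57856/60 = 1.726309
  hemisphere S, so the sign is −
  Longitude: degrees = first 3 digits = 158, minutes = 22.10553; 158 + 22.10553/60 = 158.368426
  E ⇒ keep positive
Point 3:
  Latitude: degrees = first 2 digits = 89, minutes = 54.775; 89 + 54.775/60 = 89.912917
  hemisphere S, so the sign is −
  λ: degrees = first 3 digits = 91, minutes = 10.3; 91 + 10.3/60 = 91.171667
  hemisphere W, so the sign is −
Point 4:
  Latitude: split at 2 digits → 07° and 27.27479′; 7 + 27.27479/60 = 7.454580
  S ⇒ negate
  Longitude: split at 3 digits → 099° and 30.3526′; 99 + 30.3526/60 = 99.505877
  hemisphere W, so the sign is −

1. 49.44285, 178.81251
2. -1.72631, 158.36843
3. -89.91292, -91.17167
4. -7.45458, -99.50588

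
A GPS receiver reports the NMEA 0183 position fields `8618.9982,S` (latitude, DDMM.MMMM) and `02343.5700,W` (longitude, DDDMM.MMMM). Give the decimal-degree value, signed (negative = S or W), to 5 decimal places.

Lat: degrees = first 2 digits = 86, minutes = 18.9982; 86 + 18.9982/60 = 86.316637
S ⇒ negate
Lon: degrees = first 3 digits = 23, minutes = 43.57; 23 + 43.57/60 = 23.726167
W ⇒ negate

-86.31664, -23.72617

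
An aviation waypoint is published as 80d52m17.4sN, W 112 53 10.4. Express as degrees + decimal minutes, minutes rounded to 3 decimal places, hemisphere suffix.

80° 52.290′ N, 112° 53.173′ W

Lat: seconds/60 = 0.29000; minutes = 52 + 0.29000 = 52.29000
Longitude: seconds/60 = 0.17333; minutes = 53 + 0.17333 = 53.17333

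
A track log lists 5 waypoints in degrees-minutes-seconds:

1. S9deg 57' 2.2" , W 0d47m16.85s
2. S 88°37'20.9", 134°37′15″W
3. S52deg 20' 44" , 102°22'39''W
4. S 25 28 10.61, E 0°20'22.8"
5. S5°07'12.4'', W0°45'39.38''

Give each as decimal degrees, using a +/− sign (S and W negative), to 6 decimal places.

Point 1:
  Latitude: 57′ + 2.2″ = 57.03667′; 9 + 57.03667/60 = 9.9506111
  S ⇒ negate
  λ: 47′ + 16.85″ = 47.28083′; 0 + 47.28083/60 = 0.7880139
  W ⇒ negate
Point 2:
  Latitude: 88° + 37/60 + 20.9/3600 = 88 + 0.616667 + 0.005806 = 88.6224722
  hemisphere S, so the sign is −
  Longitude: 134 + 37/60 + 15/3600 = 134.6208333
  W ⇒ negate
Point 3:
  Latitude: 20′ + 44″ = 20.73333′; 52 + 20.73333/60 = 52.3455556
  hemisphere S, so the sign is −
  Lon: 22′ + 39″ = 22.65000′; 102 + 22.65000/60 = 102.3775000
  W → negative
Point 4:
  Lat: 28′ + 10.61″ = 28.17683′; 25 + 28.17683/60 = 25.4696139
  S ⇒ negate
  Longitude: 0 + 20/60 + 22.8/3600 = 0.3396667
  E → positive
Point 5:
  φ: 5 + 7/60 + 12.4/3600 = 5.1201111
  S ⇒ negate
  λ: 0° + 45/60 + 39.38/3600 = 0 + 0.750000 + 0.010939 = 0.7609389
  W → negative

1. -9.950611, -0.788014
2. -88.622472, -134.620833
3. -52.345556, -102.377500
4. -25.469614, 0.339667
5. -5.120111, -0.760939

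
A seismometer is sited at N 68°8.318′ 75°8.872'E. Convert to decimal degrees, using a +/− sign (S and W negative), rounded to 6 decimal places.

68.138633, 75.147867

Latitude: 68 + 8.318/60 = 68.1386333
N ⇒ keep positive
λ: 8.872′ = 0.147867°; total 75.1478667
E ⇒ keep positive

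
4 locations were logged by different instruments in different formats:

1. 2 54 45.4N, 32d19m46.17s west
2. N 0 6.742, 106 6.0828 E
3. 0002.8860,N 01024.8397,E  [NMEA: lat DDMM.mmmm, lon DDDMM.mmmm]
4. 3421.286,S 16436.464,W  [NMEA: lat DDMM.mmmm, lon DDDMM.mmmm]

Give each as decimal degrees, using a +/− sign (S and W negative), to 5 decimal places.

Point 1:
  Latitude: 54′ + 45.4″ = 54.75667′; 2 + 54.75667/60 = 2.912611
  N ⇒ keep positive
  Longitude: 19′ + 46.17″ = 19.76950′; 32 + 19.76950/60 = 32.329492
  hemisphere W, so the sign is −
Point 2:
  Lat: 0 + 6.742/60 = 0.112367
  N → positive
  λ: 6.0828′ = 0.101380°; total 106.101380
  E → positive
Point 3:
  Latitude: split at 2 digits → 00° and 2.886′; 0 + 2.886/60 = 0.048100
  N → positive
  λ: degrees = first 3 digits = 10, minutes = 24.8397; 10 + 24.8397/60 = 10.413995
  E ⇒ keep positive
Point 4:
  Latitude: split at 2 digits → 34° and 21.286′; 34 + 21.286/60 = 34.354767
  S → negative
  Longitude: degrees = first 3 digits = 164, minutes = 36.464; 164 + 36.464/60 = 164.607733
  W → negative

1. 2.91261, -32.32949
2. 0.11237, 106.10138
3. 0.04810, 10.41400
4. -34.35477, -164.60773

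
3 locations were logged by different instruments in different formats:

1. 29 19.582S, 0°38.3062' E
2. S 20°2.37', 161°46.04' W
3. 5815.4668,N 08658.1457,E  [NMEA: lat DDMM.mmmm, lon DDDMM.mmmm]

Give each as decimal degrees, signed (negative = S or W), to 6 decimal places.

Point 1:
  Lat: 19.582′ = 0.326367°; total 29.3263667
  S ⇒ negate
  Longitude: 0 + 38.3062/60 = 0.6384367
  E → positive
Point 2:
  Latitude: 2.37′ = 0.039500°; total 20.0395000
  S ⇒ negate
  Lon: 161 + 46.04/60 = 161.7673333
  hemisphere W, so the sign is −
Point 3:
  Latitude: degrees = first 2 digits = 58, minutes = 15.4668; 58 + 15.4668/60 = 58.2577800
  N → positive
  Lon: split at 3 digits → 086° and 58.1457′; 86 + 58.1457/60 = 86.9690950
  E ⇒ keep positive

1. -29.326367, 0.638437
2. -20.039500, -161.767333
3. 58.257780, 86.969095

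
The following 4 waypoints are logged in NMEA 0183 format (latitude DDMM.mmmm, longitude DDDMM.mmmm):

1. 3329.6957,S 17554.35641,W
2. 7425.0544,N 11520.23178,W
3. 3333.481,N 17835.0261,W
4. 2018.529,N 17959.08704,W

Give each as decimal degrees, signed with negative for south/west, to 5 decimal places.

Point 1:
  Latitude: degrees = first 2 digits = 33, minutes = 29.6957; 33 + 29.6957/60 = 33.494928
  S → negative
  λ: split at 3 digits → 175° and 54.35641′; 175 + 54.35641/60 = 175.905940
  hemisphere W, so the sign is −
Point 2:
  Lat: degrees = first 2 digits = 74, minutes = 25.0544; 74 + 25.0544/60 = 74.417573
  N ⇒ keep positive
  λ: degrees = first 3 digits = 115, minutes = 20.23178; 115 + 20.23178/60 = 115.337196
  hemisphere W, so the sign is −
Point 3:
  Latitude: degrees = first 2 digits = 33, minutes = 33.481; 33 + 33.481/60 = 33.558017
  N → positive
  Longitude: split at 3 digits → 178° and 35.0261′; 178 + 35.0261/60 = 178.583768
  W → negative
Point 4:
  φ: split at 2 digits → 20° and 18.529′; 20 + 18.529/60 = 20.308817
  N → positive
  Longitude: degrees = first 3 digits = 179, minutes = 59.08704; 179 + 59.08704/60 = 179.984784
  hemisphere W, so the sign is −

1. -33.49493, -175.90594
2. 74.41757, -115.33720
3. 33.55802, -178.58377
4. 20.30882, -179.98478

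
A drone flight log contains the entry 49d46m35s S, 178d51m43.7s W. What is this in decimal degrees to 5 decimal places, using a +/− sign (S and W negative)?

-49.77639, -178.86214

φ: 49 + 46/60 + 35/3600 = 49.776389
S ⇒ negate
Lon: 51′ + 43.7″ = 51.72833′; 178 + 51.72833/60 = 178.862139
W → negative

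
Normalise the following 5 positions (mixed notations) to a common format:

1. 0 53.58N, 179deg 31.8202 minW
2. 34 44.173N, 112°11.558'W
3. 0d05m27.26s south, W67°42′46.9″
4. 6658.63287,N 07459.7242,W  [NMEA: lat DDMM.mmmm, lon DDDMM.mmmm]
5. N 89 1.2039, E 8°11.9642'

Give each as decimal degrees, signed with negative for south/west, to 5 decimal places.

Point 1:
  φ: 0 + 53.58/60 = 0.893000
  N ⇒ keep positive
  λ: 179 + 31.8202/60 = 179.530337
  hemisphere W, so the sign is −
Point 2:
  φ: 34 + 44.173/60 = 34.736217
  N → positive
  Longitude: 112 + 11.558/60 = 112.192633
  W → negative
Point 3:
  Latitude: 0° + 5/60 + 27.26/3600 = 0 + 0.083333 + 0.007572 = 0.090906
  hemisphere S, so the sign is −
  Lon: 42′ + 46.9″ = 42.78167′; 67 + 42.78167/60 = 67.713028
  hemisphere W, so the sign is −
Point 4:
  Latitude: split at 2 digits → 66° and 58.63287′; 66 + 58.63287/60 = 66.977215
  N ⇒ keep positive
  λ: degrees = first 3 digits = 74, minutes = 59.7242; 74 + 59.7242/60 = 74.995403
  hemisphere W, so the sign is −
Point 5:
  Latitude: 1.2039′ = 0.020065°; total 89.020065
  N → positive
  Lon: 11.9642′ = 0.199403°; total 8.199403
  E ⇒ keep positive

1. 0.89300, -179.53034
2. 34.73622, -112.19263
3. -0.09091, -67.71303
4. 66.97721, -74.99540
5. 89.02007, 8.19940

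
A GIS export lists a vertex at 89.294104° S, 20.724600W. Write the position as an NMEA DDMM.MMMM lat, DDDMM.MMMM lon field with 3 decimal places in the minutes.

8917.646,S / 02043.476,W

Latitude: 89° + 0.294104 × 60 = 89° 17.64624′
Lon: minutes = (20.724600 − 20) × 60 = 43.47600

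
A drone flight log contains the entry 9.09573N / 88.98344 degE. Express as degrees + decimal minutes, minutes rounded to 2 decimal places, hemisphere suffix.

9° 5.74′ N, 88° 59.01′ E

Latitude: minutes = (9.095730 − 9) × 60 = 5.7438
λ: fractional part 0.983440 → 59.0064 minutes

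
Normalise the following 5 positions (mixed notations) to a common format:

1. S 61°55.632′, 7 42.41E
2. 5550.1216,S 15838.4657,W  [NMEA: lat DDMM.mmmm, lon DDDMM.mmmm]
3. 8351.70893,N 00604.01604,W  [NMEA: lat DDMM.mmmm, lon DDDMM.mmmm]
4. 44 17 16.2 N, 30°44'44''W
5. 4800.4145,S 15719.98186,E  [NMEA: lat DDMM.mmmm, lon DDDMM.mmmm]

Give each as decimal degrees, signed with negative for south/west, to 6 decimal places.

1. -61.927200, 7.706833
2. -55.835360, -158.641095
3. 83.861816, -6.066934
4. 44.287833, -30.745556
5. -48.006908, 157.333031

Point 1:
  Latitude: 55.632′ = 0.927200°; total 61.9272000
  S ⇒ negate
  λ: 7 + 42.41/60 = 7.7068333
  E ⇒ keep positive
Point 2:
  φ: degrees = first 2 digits = 55, minutes = 50.1216; 55 + 50.1216/60 = 55.8353600
  S → negative
  λ: split at 3 digits → 158° and 38.4657′; 158 + 38.4657/60 = 158.6410950
  W ⇒ negate
Point 3:
  Latitude: split at 2 digits → 83° and 51.70893′; 83 + 51.70893/60 = 83.8618155
  N ⇒ keep positive
  Longitude: split at 3 digits → 006° and 4.01604′; 6 + 4.01604/60 = 6.0669340
  W → negative
Point 4:
  Latitude: 44° + 17/60 + 16.2/3600 = 44 + 0.283333 + 0.004500 = 44.2878333
  N ⇒ keep positive
  Longitude: 30 + 44/60 + 44/3600 = 30.7455556
  W → negative
Point 5:
  φ: split at 2 digits → 48° and 0.4145′; 48 + 0.4145/60 = 48.0069083
  S ⇒ negate
  Lon: degrees = first 3 digits = 157, minutes = 19.98186; 157 + 19.98186/60 = 157.3330310
  E → positive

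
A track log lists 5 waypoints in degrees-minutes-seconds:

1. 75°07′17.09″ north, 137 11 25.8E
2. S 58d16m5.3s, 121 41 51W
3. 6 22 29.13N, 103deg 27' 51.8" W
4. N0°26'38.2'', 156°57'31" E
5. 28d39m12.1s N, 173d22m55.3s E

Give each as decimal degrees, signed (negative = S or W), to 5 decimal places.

Point 1:
  Latitude: 75° + 7/60 + 17.09/3600 = 75 + 0.116667 + 0.004747 = 75.121414
  N → positive
  Longitude: 137° + 11/60 + 25.8/3600 = 137 + 0.183333 + 0.007167 = 137.190500
  E ⇒ keep positive
Point 2:
  Latitude: 16′ + 5.3″ = 16.08833′; 58 + 16.08833/60 = 58.268139
  S → negative
  Lon: 121° + 41/60 + 51/3600 = 121 + 0.683333 + 0.014167 = 121.697500
  W ⇒ negate
Point 3:
  Latitude: 6 + 22/60 + 29.13/3600 = 6.374758
  N → positive
  λ: 103 + 27/60 + 51.8/3600 = 103.464389
  W → negative
Point 4:
  Latitude: 26′ + 38.2″ = 26.63667′; 0 + 26.63667/60 = 0.443944
  N ⇒ keep positive
  λ: 156 + 57/60 + 31/3600 = 156.958611
  E ⇒ keep positive
Point 5:
  Latitude: 28° + 39/60 + 12.1/3600 = 28 + 0.650000 + 0.003361 = 28.653361
  N → positive
  λ: 173 + 22/60 + 55.3/3600 = 173.382028
  E → positive

1. 75.12141, 137.19050
2. -58.26814, -121.69750
3. 6.37476, -103.46439
4. 0.44394, 156.95861
5. 28.65336, 173.38203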